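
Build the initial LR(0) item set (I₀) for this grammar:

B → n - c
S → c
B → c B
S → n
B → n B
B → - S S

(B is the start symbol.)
{ [B → . - S S], [B → . c B], [B → . n - c], [B → . n B], [B' → . B] }

First, augment the grammar with B' → B
I₀ = CLOSURE({ [B' → . B] }):
  [B' → . B] has the dot before B: add [B → . n - c], [B → . c B], [B → . n B], [B → . - S S]
No further items can be added.

I₀ = { [B → . - S S], [B → . c B], [B → . n - c], [B → . n B], [B' → . B] }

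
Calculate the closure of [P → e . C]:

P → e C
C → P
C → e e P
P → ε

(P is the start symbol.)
To compute CLOSURE, for each item [A → α.Bβ] where B is a non-terminal, add [B → .γ] for all productions B → γ; repeat for the newly added items until nothing changes.

Start with: [P → e . C]
  [P → e . C] has the dot before C: add [C → . P], [C → . e e P]
  [C → . P] has the dot before P: add [P → . e C], [P → .]
No further items can be added.

CLOSURE = { [C → . P], [C → . e e P], [P → . e C], [P → .], [P → e . C] }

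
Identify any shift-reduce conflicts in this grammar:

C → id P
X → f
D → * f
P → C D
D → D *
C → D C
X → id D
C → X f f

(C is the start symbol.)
A shift-reduce conflict occurs when an LR(0) state has both:
  - a complete (reduce) item [A → α .] (dot at the end), and
  - a shift item [B → β . c γ] (dot before a terminal).

Augment with C' → C and build the canonical LR(0) collection (I0 = CLOSURE({[C' → . C]}), then GOTO on every symbol after a dot until no new states appear). It has 17 states:
  I0: { [C → . D C], [C → . X f f], [C → . id P], [C' → . C], [D → . * f], [D → . D *], [X → . f], [X → . id D] }  — shift
  I1: { [D → * . f] }  — shift
  I2: { [C' → C .] }  — accept
  I3: { [C → . D C], [C → . X f f], [C → . id P], [C → D . C], [D → . * f], [D → . D *], [D → D . *], [X → . f], [X → . id D] }  — shift
  I4: { [C → X . f f] }  — shift
  I5: { [X → f .] }  — reduce
  I6: { [C → . D C], [C → . X f f], [C → . id P], [C → id . P], [D → . * f], [D → . D *], [P → . C D], [X → . f], [X → . id D], [X → id . D] }  — shift
  I7: { [D → . * f], [D → . D *], [P → C . D] }  — shift
  I8: { [C → . D C], [C → . X f f], [C → . id P], [C → D . C], [D → . * f], [D → . D *], [D → D . *], [X → . f], [X → . id D], [X → id D .] }  — shift, reduce
  I9: { [C → id P .] }  — reduce
  I10: { [D → * . f], [D → D * .] }  — shift, reduce
  I11: { [C → D C .] }  — reduce
  I12: { [D → * f .] }  — reduce
  I13: { [D → D . *], [P → C D .] }  — shift, reduce
  I14: { [D → D * .] }  — reduce
  I15: { [C → X f . f] }  — shift
  I16: { [C → X f f .] }  — reduce

I8 contains reduce item [X → id D .] and shift items [C → . id P], [D → . * f], [D → D . *], [X → . f], [X → . id D] — shift-reduce conflict.
I10 contains reduce item [D → D * .] and shift item [D → * . f] — shift-reduce conflict.
I13 contains reduce item [P → C D .] and shift item [D → D . *] — shift-reduce conflict.

Answer: Yes — I8: [X → id D .] vs [C → . id P]; I10: [D → D * .] vs [D → * . f]; I13: [P → C D .] vs [D → D . *]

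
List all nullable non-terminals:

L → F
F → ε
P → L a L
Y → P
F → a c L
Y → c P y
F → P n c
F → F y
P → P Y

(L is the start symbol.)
ε-productions: F → ε
So F is immediately nullable.
L → F: every symbol on the right is nullable, so L is nullable too.
No further non-terminal can be added: every production for the remaining non-terminals contains a terminal or a non-nullable non-terminal.
Nullable = { 'F', 'L' }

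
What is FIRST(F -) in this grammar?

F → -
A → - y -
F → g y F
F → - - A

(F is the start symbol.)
FIRST sets of the non-terminals involved (from the grammar, by fixed-point iteration):
  FIRST(F) = { '-', 'g' }

To compute FIRST(F -), process the symbols left to right:
Symbol F is a non-terminal. Add FIRST(F) \ {ε} = { '-', 'g' }
F is not nullable (ε ∉ FIRST(F)), so stop here.
FIRST(F -) = { '-', 'g' }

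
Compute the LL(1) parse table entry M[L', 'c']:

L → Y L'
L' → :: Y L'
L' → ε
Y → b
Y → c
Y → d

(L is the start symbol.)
To find M[L', 'c'], we find productions for L' where 'c' is in the predict set (PREDICT(N → α) = (FIRST(α) \ {ε}) ∪ (FOLLOW(N) if α ⇒* ε)).

Relevant sets:
  FOLLOW(L') = { $ }

L' → :: Y L': PREDICT = { '::' }
L' → ε: PREDICT = { $ }

M[L', 'c'] is empty (no production applies)

Answer: Empty (error entry)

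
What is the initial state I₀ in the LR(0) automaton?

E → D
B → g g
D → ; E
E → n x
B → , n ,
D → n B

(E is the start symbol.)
First, augment the grammar with E' → E
I₀ = CLOSURE({ [E' → . E] }):
  [E' → . E] has the dot before E: add [E → . D], [E → . n x]
  [E → . D] has the dot before D: add [D → . ; E], [D → . n B]
No further items can be added.

I₀ = { [D → . ; E], [D → . n B], [E → . D], [E → . n x], [E' → . E] }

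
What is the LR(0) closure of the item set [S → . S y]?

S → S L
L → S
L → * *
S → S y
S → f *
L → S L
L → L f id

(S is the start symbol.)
Start with: [S → . S y]
  [S → . S y] has the dot before S: add [S → . S L], [S → . f *]
No further items can be added.

CLOSURE = { [S → . S L], [S → . S y], [S → . f *] }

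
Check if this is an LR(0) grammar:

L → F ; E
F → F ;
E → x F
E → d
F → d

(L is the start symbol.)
No. Shift-reduce conflict between [F → F ; .] and [E → . d]

Augment with L' → L and build the canonical LR(0) collection (I0 = CLOSURE({[L' → . L]}), then GOTO on every symbol after a dot until no new states appear). It has 10 states:
  I0: { [F → . F ;], [F → . d], [L → . F ; E], [L' → . L] }  — shift
  I1: { [F → F . ;], [L → F . ; E] }  — shift
  I2: { [L' → L .] }  — accept
  I3: { [F → d .] }  — reduce
  I4: { [E → . d], [E → . x F], [F → F ; .], [L → F ; . E] }  — shift, reduce
  I5: { [L → F ; E .] }  — reduce
  I6: { [E → d .] }  — reduce
  I7: { [E → x . F], [F → . F ;], [F → . d] }  — shift
  I8: { [E → x F .], [F → F . ;] }  — shift, reduce
  I9: { [F → F ; .] }  — reduce

Conflict in state I4:
  Shift-reduce conflict between [F → F ; .] and [E → . d]
So the grammar is NOT LR(0).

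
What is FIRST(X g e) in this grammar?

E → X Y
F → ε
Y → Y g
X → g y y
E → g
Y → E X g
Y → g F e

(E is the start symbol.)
FIRST sets of the non-terminals involved (from the grammar, by fixed-point iteration):
  FIRST(X) = { 'g' }

To compute FIRST(X g e), process the symbols left to right:
Symbol X is a non-terminal. Add FIRST(X) \ {ε} = { 'g' }
X is not nullable (ε ∉ FIRST(X)), so stop here.
FIRST(X g e) = { 'g' }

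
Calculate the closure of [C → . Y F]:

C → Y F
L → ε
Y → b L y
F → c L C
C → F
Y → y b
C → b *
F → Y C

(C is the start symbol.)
{ [C → . Y F], [Y → . b L y], [Y → . y b] }

Start with: [C → . Y F]
  [C → . Y F] has the dot before Y: add [Y → . b L y], [Y → . y b]
No further items can be added.

CLOSURE = { [C → . Y F], [Y → . b L y], [Y → . y b] }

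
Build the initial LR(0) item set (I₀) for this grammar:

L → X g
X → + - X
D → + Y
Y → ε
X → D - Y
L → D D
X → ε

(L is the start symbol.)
First, augment the grammar with L' → L
I₀ = CLOSURE({ [L' → . L] }):
  [L' → . L] has the dot before L: add [L → . X g], [L → . D D]
  [L → . X g] has the dot before X: add [X → . + - X], [X → . D - Y], [X → .]
  [L → . D D] has the dot before D: add [D → . + Y]
No further items can be added.

I₀ = { [D → . + Y], [L → . D D], [L → . X g], [L' → . L], [X → . + - X], [X → . D - Y], [X → .] }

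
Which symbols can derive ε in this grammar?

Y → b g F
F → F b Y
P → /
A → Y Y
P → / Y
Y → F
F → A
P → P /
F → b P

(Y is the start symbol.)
None

A non-terminal is nullable if it can derive ε (the empty string): either it has an ε-production, or it has a production whose right-hand side consists entirely of nullable non-terminals.

There are no ε-productions, so no non-terminal can derive ε.
No non-terminals are nullable.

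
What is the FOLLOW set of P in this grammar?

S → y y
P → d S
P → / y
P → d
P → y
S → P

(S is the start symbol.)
To compute FOLLOW(P), find every occurrence of P on a right-hand side N → α P β: add FIRST(β) \ {ε}, and if β is empty or nullable also add FOLLOW(N). Iterate to a fixed point.

In S → P: P is at the end, add FOLLOW(S)

The FOLLOW sets referred to above (computed the same way, to a fixed point):
  FOLLOW(S) = { $ }

Taking the union: FOLLOW(P) = { $ }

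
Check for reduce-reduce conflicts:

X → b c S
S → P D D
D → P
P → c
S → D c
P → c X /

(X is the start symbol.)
No reduce-reduce conflicts

Augment with X' → X and build the canonical LR(0) collection (I0 = CLOSURE({[X' → . X]}), then GOTO on every symbol after a dot until no new states appear). It has 14 states:
  I0: { [X → . b c S], [X' → . X] }  — shift
  I1: { [X' → X .] }  — accept
  I2: { [X → b . c S] }  — shift
  I3: { [D → . P], [P → . c X /], [P → . c], [S → . D c], [S → . P D D], [X → b c . S] }  — shift
  I4: { [S → D . c] }  — shift
  I5: { [D → . P], [D → P .], [P → . c X /], [P → . c], [S → P . D D] }  — shift, reduce
  I6: { [X → b c S .] }  — reduce
  I7: { [P → c . X /], [P → c .], [X → . b c S] }  — shift, reduce
  I8: { [P → c X . /] }  — shift
  I9: { [P → c X / .] }  — reduce
  I10: { [D → . P], [P → . c X /], [P → . c], [S → P D . D] }  — shift
  I11: { [D → P .] }  — reduce
  I12: { [S → P D D .] }  — reduce
  I13: { [S → D c .] }  — reduce

No state contains more than one complete item.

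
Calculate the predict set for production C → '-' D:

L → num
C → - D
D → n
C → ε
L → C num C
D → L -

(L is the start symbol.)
{ '-' }

PREDICT(C → '-' D) = (FIRST(RHS) \ {ε}) ∪ (FOLLOW(C) if ε ∈ FIRST(RHS), i.e. RHS ⇒* ε)
FIRST('-' D) = { '-' }
ε ∉ FIRST('-' D), so FOLLOW(C) is not added.
PREDICT(C → '-' D) = { '-' }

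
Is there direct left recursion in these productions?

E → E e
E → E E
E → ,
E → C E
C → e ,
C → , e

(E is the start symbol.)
Yes, E is left-recursive

Direct left recursion occurs when N → N α for some non-terminal N (the right-hand side begins with the left-hand side itself).

E → E e: LEFT RECURSIVE (starts with E)
E → E E: LEFT RECURSIVE (starts with E)
E → ,: starts with ','
E → C E: starts with C
C → e ,: starts with e
C → , e: starts with ','

The grammar has direct left recursion on: E.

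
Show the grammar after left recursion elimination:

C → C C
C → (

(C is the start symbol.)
C is directly left-recursive. The standard transformation for
  A → A α₁ | ... | A α_m | β₁ | ... | β_n
is
  A  → β₁ A' | ... | β_n A'
  A' → α₁ A' | ... | α_m A' | ε

C → ( becomes C → ( C'
C → C C becomes C' → C C'
Add C' → ε

Resulting grammar:
C → ( C'
C' → C C'
C' → ε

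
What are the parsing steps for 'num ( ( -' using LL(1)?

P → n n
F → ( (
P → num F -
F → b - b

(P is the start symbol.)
LL(1) parsing maintains a stack (initially the start symbol over $) and the input. At each step: if the stack top is a terminal, match it against the current input token; if it is a non-terminal N, replace it with the RHS of M[N, lookahead] (the unique production whose predict set contains the lookahead).

Stack is shown with the top on the left.

Stack      Input        Action
------------------------------
P $        num ( ( - $  output P → num F -
num F - $  num ( ( - $  match 'num'
F - $      ( ( - $      output F → ( (
( ( - $    ( ( - $      match '('
( - $      ( - $        match '('
- $        - $          match '-'
$          $            accept

The string is accepted.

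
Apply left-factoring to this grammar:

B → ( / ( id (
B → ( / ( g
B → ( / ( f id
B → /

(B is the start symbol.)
Left-factoring transforms A → αβ₁ | αβ₂ into A → αA' and A' → β₁ | β₂
(α is the longest common prefix among the alternatives). Repeat until
no nonterminal has two alternatives with a common prefix.

Round 1: B has alternatives sharing prefix '( / ('. Introduce B': B → ( / ( B'
  Add: B' → id (
  Add: B' → g
  Add: B' → f id

No remaining common prefixes — done.

Resulting grammar:
B → ( / ( B'
B' → id (
B' → g
B' → f id
B → /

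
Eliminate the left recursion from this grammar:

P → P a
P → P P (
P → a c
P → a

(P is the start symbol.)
P → a c P'
P → a P'
P' → a P'
P' → P ( P'
P' → ε

P is directly left-recursive. The standard transformation for
  A → A α₁ | ... | A α_m | β₁ | ... | β_n
is
  A  → β₁ A' | ... | β_n A'
  A' → α₁ A' | ... | α_m A' | ε

P → a c becomes P → a c P'
P → a becomes P → a P'
P → P a becomes P' → a P'
P → P P ( becomes P' → P ( P'
Add P' → ε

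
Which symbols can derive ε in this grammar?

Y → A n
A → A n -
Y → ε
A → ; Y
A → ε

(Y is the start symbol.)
ε-productions: Y → ε, A → ε
So Y, A are immediately nullable.
Every non-terminal is now nullable.
Nullable = { 'A', 'Y' }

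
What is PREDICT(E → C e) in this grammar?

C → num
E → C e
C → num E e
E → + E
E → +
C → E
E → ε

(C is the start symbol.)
PREDICT(E → C e) = (FIRST(RHS) \ {ε}) ∪ (FOLLOW(E) if ε ∈ FIRST(RHS), i.e. RHS ⇒* ε)
FIRST(C) = { '+', 'e', 'num', ε }
FIRST(C e) = { '+', 'e', 'num' }
ε ∉ FIRST(C e), so FOLLOW(E) is not added.
PREDICT(E → C e) = { '+', 'e', 'num' }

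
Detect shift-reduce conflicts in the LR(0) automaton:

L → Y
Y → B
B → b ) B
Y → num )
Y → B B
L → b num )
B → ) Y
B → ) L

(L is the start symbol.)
Augment with L' → L and build the canonical LR(0) collection (I0 = CLOSURE({[L' → . L]}), then GOTO on every symbol after a dot until no new states appear). It has 16 states:
  I0: { [B → . ) L], [B → . ) Y], [B → . b ) B], [L → . Y], [L → . b num )], [L' → . L], [Y → . B B], [Y → . B], [Y → . num )] }  — shift
  I1: { [B → ) . L], [B → ) . Y], [B → . ) L], [B → . ) Y], [B → . b ) B], [L → . Y], [L → . b num )], [Y → . B B], [Y → . B], [Y → . num )] }  — shift
  I2: { [B → . ) L], [B → . ) Y], [B → . b ) B], [Y → B . B], [Y → B .] }  — shift, reduce
  I3: { [L' → L .] }  — accept
  I4: { [L → Y .] }  — reduce
  I5: { [B → b . ) B], [L → b . num )] }  — shift
  I6: { [Y → num . )] }  — shift
  I7: { [Y → num ) .] }  — reduce
  I8: { [B → . ) L], [B → . ) Y], [B → . b ) B], [B → b ) . B] }  — shift
  I9: { [L → b num . )] }  — shift
  I10: { [L → b num ) .] }  — reduce
  I11: { [B → b ) B .] }  — reduce
  I12: { [B → b . ) B] }  — shift
  I13: { [Y → B B .] }  — reduce
  I14: { [B → ) L .] }  — reduce
  I15: { [B → ) Y .], [L → Y .] }  — 2 reduces

I2 contains reduce item [Y → B .] and shift items [B → . ) L], [B → . ) Y], [B → . b ) B] — shift-reduce conflict.

Answer: Yes — I2: [Y → B .] vs [B → . ) L]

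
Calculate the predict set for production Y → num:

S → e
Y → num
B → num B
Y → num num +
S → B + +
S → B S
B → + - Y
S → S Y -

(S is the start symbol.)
PREDICT(Y → num) = (FIRST(RHS) \ {ε}) ∪ (FOLLOW(Y) if ε ∈ FIRST(RHS), i.e. RHS ⇒* ε)
FIRST(num) = { 'num' }
ε ∉ FIRST(num), so FOLLOW(Y) is not added.
PREDICT(Y → num) = { 'num' }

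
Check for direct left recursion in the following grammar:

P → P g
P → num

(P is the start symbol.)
Yes, P is left-recursive

P → P g: LEFT RECURSIVE (starts with P)
P → num: starts with num

The grammar has direct left recursion on: P.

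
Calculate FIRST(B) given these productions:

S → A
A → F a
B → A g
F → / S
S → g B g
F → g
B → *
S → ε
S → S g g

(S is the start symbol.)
{ '*', '/', 'g' }

To compute FIRST(B), examine every production with B on the left-hand side, reading each right-hand side left to right until a non-nullable symbol is reached.

FIRST sets of the other non-terminals involved (by the same procedure, iterated to a fixed point):
  FIRST(A) = { '/', 'g' }

From B → A g:
  - A is a non-terminal: add FIRST(A) \ {ε} = { '/', 'g' }
    A is not nullable, so stop
From B → *:
  - '*' is a terminal: add '*' and stop

Collecting: FIRST(B) = { '*', '/', 'g' }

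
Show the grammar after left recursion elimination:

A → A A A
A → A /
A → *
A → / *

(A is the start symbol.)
A → * A'
A → / * A'
A' → A A A'
A' → / A'
A' → ε

A is directly left-recursive. The standard transformation for
  A → A α₁ | ... | A α_m | β₁ | ... | β_n
is
  A  → β₁ A' | ... | β_n A'
  A' → α₁ A' | ... | α_m A' | ε

A → * becomes A → * A'
A → / * becomes A → / * A'
A → A A A becomes A' → A A A'
A → A / becomes A' → / A'
Add A' → ε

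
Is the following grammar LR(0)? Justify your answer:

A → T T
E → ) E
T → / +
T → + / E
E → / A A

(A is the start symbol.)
Yes, the grammar is LR(0)

A grammar is LR(0) if no state in the canonical LR(0) collection has:
  - both a shift item (dot before a terminal) and a complete item (shift-reduce conflict), or
  - two or more complete items (reduce-reduce conflict; the accept item [A' → A .] counts as a complete item here).

Augment with A' → A and build the canonical LR(0) collection (I0 = CLOSURE({[A' → . A]}), then GOTO on every symbol after a dot until no new states appear). It has 14 states:
  I0: { [A → . T T], [A' → . A], [T → . + / E], [T → . / +] }  — shift
  I1: { [T → + . / E] }  — shift
  I2: { [T → / . +] }  — shift
  I3: { [A' → A .] }  — accept
  I4: { [A → T . T], [T → . + / E], [T → . / +] }  — shift
  I5: { [A → T T .] }  — reduce
  I6: { [T → / + .] }  — reduce
  I7: { [E → . ) E], [E → . / A A], [T → + / . E] }  — shift
  I8: { [E → ) . E], [E → . ) E], [E → . / A A] }  — shift
  I9: { [A → . T T], [E → / . A A], [T → . + / E], [T → . / +] }  — shift
  I10: { [T → + / E .] }  — reduce
  I11: { [A → . T T], [E → / A . A], [T → . + / E], [T → . / +] }  — shift
  I12: { [E → / A A .] }  — reduce
  I13: { [E → ) E .] }  — reduce

Every state is either a pure shift/goto state or contains exactly one complete item and nothing to shift — no conflicts. The grammar is LR(0).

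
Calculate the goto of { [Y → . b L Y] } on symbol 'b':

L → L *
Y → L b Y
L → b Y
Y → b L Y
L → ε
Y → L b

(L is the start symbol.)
{ [L → . L *], [L → . b Y], [L → .], [Y → b . L Y] }

GOTO(I, 'b') = CLOSURE({ [A → αX.β] : [A → α.Xβ] ∈ I, X = 'b' })

Items with dot before 'b', with the dot advanced:
  [Y → . b L Y] → [Y → b . L Y]
Closure of the advanced items:
  [Y → b . L Y] has the dot before L: add [L → . L *], [L → . b Y], [L → .]

GOTO = { [L → . L *], [L → . b Y], [L → .], [Y → b . L Y] }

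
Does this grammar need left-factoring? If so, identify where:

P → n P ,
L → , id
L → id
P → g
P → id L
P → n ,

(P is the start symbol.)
Left-factoring is needed when two productions for the same non-terminal
share a common prefix on the right-hand side.

Productions for P:
  P → n P ,
  P → g
  P → id L
  P → n ,
Productions for L:
  L → , id
  L → id

Found common prefix 'n' in productions for P

Answer: Yes, P has productions with common prefix 'n'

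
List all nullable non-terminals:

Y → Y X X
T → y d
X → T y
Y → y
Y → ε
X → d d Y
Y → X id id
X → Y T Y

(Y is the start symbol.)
{ 'Y' }

ε-productions: Y → ε
So Y is immediately nullable.
No further non-terminal can be added: every production for the remaining non-terminals contains a terminal or a non-nullable non-terminal.
Nullable = { 'Y' }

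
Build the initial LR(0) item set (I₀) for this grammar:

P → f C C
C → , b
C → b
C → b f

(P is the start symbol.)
First, augment the grammar with P' → P
I₀ = CLOSURE({ [P' → . P] }):
  [P' → . P] has the dot before P: add [P → . f C C]
No further items can be added.

I₀ = { [P → . f C C], [P' → . P] }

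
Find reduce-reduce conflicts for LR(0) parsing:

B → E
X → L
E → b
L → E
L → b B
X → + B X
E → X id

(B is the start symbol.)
Yes — I3: [B → E .] vs [L → E .]

Augment with B' → B and build the canonical LR(0) collection (I0 = CLOSURE({[B' → . B]}), then GOTO on every symbol after a dot until no new states appear). It has 12 states:
  I0: { [B → . E], [B' → . B], [E → . X id], [E → . b], [L → . E], [L → . b B], [X → . + B X], [X → . L] }  — shift
  I1: { [B → . E], [E → . X id], [E → . b], [L → . E], [L → . b B], [X → + . B X], [X → . + B X], [X → . L] }  — shift
  I2: { [B' → B .] }  — accept
  I3: { [B → E .], [L → E .] }  — 2 reduces
  I4: { [X → L .] }  — reduce
  I5: { [E → X . id] }  — shift
  I6: { [B → . E], [E → . X id], [E → . b], [E → b .], [L → . E], [L → . b B], [L → b . B], [X → . + B X], [X → . L] }  — shift, reduce
  I7: { [L → b B .] }  — reduce
  I8: { [E → X id .] }  — reduce
  I9: { [E → . X id], [E → . b], [L → . E], [L → . b B], [X → + B . X], [X → . + B X], [X → . L] }  — shift
  I10: { [L → E .] }  — reduce
  I11: { [E → X . id], [X → + B X .] }  — shift, reduce

I3 contains complete items [B → E .], [L → E .] — reduce-reduce conflict.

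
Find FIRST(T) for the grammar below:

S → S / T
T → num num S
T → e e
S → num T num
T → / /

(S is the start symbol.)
To compute FIRST(T), examine every production with T on the left-hand side, reading each right-hand side left to right until a non-nullable symbol is reached.

From T → num num S:
  - num is a terminal: add 'num' and stop
From T → e e:
  - e is a terminal: add 'e' and stop
From T → / /:
  - '/' is a terminal: add '/' and stop

Collecting: FIRST(T) = { '/', 'e', 'num' }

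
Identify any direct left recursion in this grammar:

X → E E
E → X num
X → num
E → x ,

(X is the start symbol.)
No direct left recursion

Direct left recursion occurs when N → N α for some non-terminal N (the right-hand side begins with the left-hand side itself).

X → E E: starts with E
E → X num: starts with X
X → num: starts with num
E → x ,: starts with x

No direct left recursion found.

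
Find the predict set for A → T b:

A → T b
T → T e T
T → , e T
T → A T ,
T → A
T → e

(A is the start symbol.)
PREDICT(A → T b) = (FIRST(RHS) \ {ε}) ∪ (FOLLOW(A) if ε ∈ FIRST(RHS), i.e. RHS ⇒* ε)
FIRST(T) = { ',', 'e' }
FIRST(T b) = { ',', 'e' }
ε ∉ FIRST(T b), so FOLLOW(A) is not added.
PREDICT(A → T b) = { ',', 'e' }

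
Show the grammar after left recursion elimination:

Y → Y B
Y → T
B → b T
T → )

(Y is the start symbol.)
Y → T Y'
Y' → B Y'
Y' → ε
B → b T
T → )

Y is directly left-recursive. The standard transformation for
  A → A α₁ | ... | A α_m | β₁ | ... | β_n
is
  A  → β₁ A' | ... | β_n A'
  A' → α₁ A' | ... | α_m A' | ε

Y → T becomes Y → T Y'
Y → Y B becomes Y' → B Y'
Add Y' → ε

Productions for other non-terminals are unchanged:
  B → b T
  T → )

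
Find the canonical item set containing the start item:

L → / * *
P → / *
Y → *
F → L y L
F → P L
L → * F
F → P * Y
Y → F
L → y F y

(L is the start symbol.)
{ [L → . * F], [L → . / * *], [L → . y F y], [L' → . L] }

First, augment the grammar with L' → L
I₀ = CLOSURE({ [L' → . L] }):
  [L' → . L] has the dot before L: add [L → . / * *], [L → . * F], [L → . y F y]
No further items can be added.

I₀ = { [L → . * F], [L → . / * *], [L → . y F y], [L' → . L] }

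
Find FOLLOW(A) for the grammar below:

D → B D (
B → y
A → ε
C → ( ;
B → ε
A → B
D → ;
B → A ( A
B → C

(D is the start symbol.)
{ '(', ';', 'y' }

To compute FOLLOW(A), find every occurrence of A on a right-hand side N → α A β: add FIRST(β) \ {ε}, and if β is empty or nullable also add FOLLOW(N). Iterate to a fixed point.

In B → A ( A: A is followed by '(' A, add FIRST('(' A) \ {ε} = { '(' }
In B → A ( A: A is at the end, add FOLLOW(B)

The FOLLOW sets referred to above (computed the same way, to a fixed point):
  FOLLOW(B) = { '(', ';', 'y' }

Taking the union: FOLLOW(A) = { '(', ';', 'y' }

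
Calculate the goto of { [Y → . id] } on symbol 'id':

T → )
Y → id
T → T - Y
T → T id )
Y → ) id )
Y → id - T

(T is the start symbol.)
{ [Y → id .] }

GOTO(I, 'id') = CLOSURE({ [A → αX.β] : [A → α.Xβ] ∈ I, X = 'id' })

Items with dot before 'id', with the dot advanced:
  [Y → . id] → [Y → id .]
Closure adds nothing (no advanced item has the dot before a non-terminal).

GOTO = { [Y → id .] }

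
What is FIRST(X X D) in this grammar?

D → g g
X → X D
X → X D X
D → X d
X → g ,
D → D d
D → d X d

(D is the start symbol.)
FIRST sets of the non-terminals involved (from the grammar, by fixed-point iteration):
  FIRST(X) = { 'g' }

To compute FIRST(X X D), process the symbols left to right:
Symbol X is a non-terminal. Add FIRST(X) \ {ε} = { 'g' }
X is not nullable (ε ∉ FIRST(X)), so stop here.
FIRST(X X D) = { 'g' }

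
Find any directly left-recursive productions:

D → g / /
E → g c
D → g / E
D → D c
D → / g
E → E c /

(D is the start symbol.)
Yes, D, E are left-recursive

D → g / /: starts with g
E → g c: starts with g
D → g / E: starts with g
D → D c: LEFT RECURSIVE (starts with D)
D → / g: starts with '/'
E → E c /: LEFT RECURSIVE (starts with E)

The grammar has direct left recursion on: D, E.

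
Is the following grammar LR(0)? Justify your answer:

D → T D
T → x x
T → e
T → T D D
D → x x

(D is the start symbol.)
Augment with D' → D and build the canonical LR(0) collection (I0 = CLOSURE({[D' → . D]}), then GOTO on every symbol after a dot until no new states appear). It has 8 states:
  I0: { [D → . T D], [D → . x x], [D' → . D], [T → . T D D], [T → . e], [T → . x x] }  — shift
  I1: { [D' → D .] }  — accept
  I2: { [D → . T D], [D → . x x], [D → T . D], [T → . T D D], [T → . e], [T → . x x], [T → T . D D] }  — shift
  I3: { [T → e .] }  — reduce
  I4: { [D → x . x], [T → x . x] }  — shift
  I5: { [D → x x .], [T → x x .] }  — 2 reduces
  I6: { [D → . T D], [D → . x x], [D → T D .], [T → . T D D], [T → . e], [T → . x x], [T → T D . D] }  — shift, reduce
  I7: { [T → T D D .] }  — reduce

Conflict in state I5:
  Reduce-reduce conflict: [D → x x .] and [T → x x .]
So the grammar is NOT LR(0).

Answer: No. Reduce-reduce conflict: [D → x x .] and [T → x x .]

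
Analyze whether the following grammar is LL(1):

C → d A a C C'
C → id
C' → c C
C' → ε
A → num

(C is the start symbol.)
A grammar is LL(1) if for each non-terminal N with multiple productions, the predict sets of those productions are pairwise disjoint, where PREDICT(N → α) = (FIRST(α) \ {ε}) ∪ (FOLLOW(N) if α ⇒* ε).

Relevant sets:
  FOLLOW(C') = { $, 'c' }

For C:
  PREDICT(C → d A a C C') = { 'd' }
  PREDICT(C → id) = { 'id' }
For C':
  PREDICT(C' → c C) = { 'c' }
  PREDICT(C' → ε) = { $, 'c' }
A has a single production, so nothing to check there.

Conflict found: Predict set conflict for C': { 'c' }
The grammar is NOT LL(1).

Answer: No. Predict set conflict for C': { 'c' }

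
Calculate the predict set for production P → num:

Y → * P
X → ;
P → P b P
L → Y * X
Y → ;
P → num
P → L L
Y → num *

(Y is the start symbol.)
PREDICT(P → num) = (FIRST(RHS) \ {ε}) ∪ (FOLLOW(P) if ε ∈ FIRST(RHS), i.e. RHS ⇒* ε)
FIRST(num) = { 'num' }
ε ∉ FIRST(num), so FOLLOW(P) is not added.
PREDICT(P → num) = { 'num' }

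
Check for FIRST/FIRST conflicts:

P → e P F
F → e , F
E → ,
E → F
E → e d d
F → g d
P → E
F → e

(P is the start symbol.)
FIRST sets of the non-terminals at (or reachable through a nullable prefix from) the front of some alternative:
  FIRST(E) = { ',', 'e', 'g' }
  FIRST(F) = { 'e', 'g' }

Productions for P:
  P → e P F: FIRST = { 'e' }
  P → E: FIRST = { ',', 'e', 'g' }
Productions for F:
  F → e , F: FIRST = { 'e' }
  F → g d: FIRST = { 'g' }
  F → e: FIRST = { 'e' }
Productions for E:
  E → ,: FIRST = { ',' }
  E → F: FIRST = { 'e', 'g' }
  E → e d d: FIRST = { 'e' }

Conflict for P: P → e P F and P → E
  Overlap: { 'e' }
Conflict for F: F → e , F and F → e
  Overlap: { 'e' }
Conflict for E: E → F and E → e d d
  Overlap: { 'e' }

Answer: Yes. P → e P F / P → E on { 'e' }; F → e ',' F / F → e on { 'e' }; E → F / E → e d d on { 'e' }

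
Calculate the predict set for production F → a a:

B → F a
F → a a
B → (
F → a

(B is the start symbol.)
{ 'a' }

PREDICT(F → a a) = (FIRST(RHS) \ {ε}) ∪ (FOLLOW(F) if ε ∈ FIRST(RHS), i.e. RHS ⇒* ε)
FIRST(a a) = { 'a' }
ε ∉ FIRST(a a), so FOLLOW(F) is not added.
PREDICT(F → a a) = { 'a' }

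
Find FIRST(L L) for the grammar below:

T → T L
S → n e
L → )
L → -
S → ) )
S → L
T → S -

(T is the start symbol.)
FIRST sets of the non-terminals involved (from the grammar, by fixed-point iteration):
  FIRST(L) = { ')', '-' }

To compute FIRST(L L), process the symbols left to right:
Symbol L is a non-terminal. Add FIRST(L) \ {ε} = { ')', '-' }
L is not nullable (ε ∉ FIRST(L)), so stop here.
FIRST(L L) = { ')', '-' }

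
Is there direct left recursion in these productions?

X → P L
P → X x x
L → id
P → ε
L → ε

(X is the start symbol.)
No direct left recursion

Direct left recursion occurs when N → N α for some non-terminal N (the right-hand side begins with the left-hand side itself).

X → P L: starts with P
P → X x x: starts with X
L → id: starts with id
P → ε: starts with ε
L → ε: starts with ε

No direct left recursion found.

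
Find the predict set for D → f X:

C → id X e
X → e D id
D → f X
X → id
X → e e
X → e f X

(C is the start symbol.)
PREDICT(D → f X) = (FIRST(RHS) \ {ε}) ∪ (FOLLOW(D) if ε ∈ FIRST(RHS), i.e. RHS ⇒* ε)
FIRST(f X) = { 'f' }
ε ∉ FIRST(f X), so FOLLOW(D) is not added.
PREDICT(D → f X) = { 'f' }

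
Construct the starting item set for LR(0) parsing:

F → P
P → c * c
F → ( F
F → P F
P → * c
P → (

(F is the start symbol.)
{ [F → . ( F], [F → . P F], [F → . P], [F' → . F], [P → . (], [P → . * c], [P → . c * c] }

First, augment the grammar with F' → F
I₀ = CLOSURE({ [F' → . F] }):
  [F' → . F] has the dot before F: add [F → . P], [F → . ( F], [F → . P F]
  [F → . P] has the dot before P: add [P → . c * c], [P → . * c], [P → . (]
No further items can be added.

I₀ = { [F → . ( F], [F → . P F], [F → . P], [F' → . F], [P → . (], [P → . * c], [P → . c * c] }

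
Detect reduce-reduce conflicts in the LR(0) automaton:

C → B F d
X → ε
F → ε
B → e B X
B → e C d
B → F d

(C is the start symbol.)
A reduce-reduce conflict occurs when an LR(0) state has two complete items [A → α .] and [B → β .] — both call for a reduction, and with no lookahead the parser cannot choose between them.

Augment with C' → C and build the canonical LR(0) collection (I0 = CLOSURE({[C' → . C]}), then GOTO on every symbol after a dot until no new states appear). It has 12 states:
  I0: { [B → . F d], [B → . e B X], [B → . e C d], [C → . B F d], [C' → . C], [F → .] }  — shift, reduce
  I1: { [C → B . F d], [F → .] }  — reduce
  I2: { [C' → C .] }  — accept
  I3: { [B → F . d] }  — shift
  I4: { [B → . F d], [B → . e B X], [B → . e C d], [B → e . B X], [B → e . C d], [C → . B F d], [F → .] }  — shift, reduce
  I5: { [B → e B . X], [C → B . F d], [F → .], [X → .] }  — 2 reduces
  I6: { [B → e C . d] }  — shift
  I7: { [B → e C d .] }  — reduce
  I8: { [C → B F . d] }  — shift
  I9: { [B → e B X .] }  — reduce
  I10: { [C → B F d .] }  — reduce
  I11: { [B → F d .] }  — reduce

I5 contains complete items [F → .], [X → .] — reduce-reduce conflict.

Answer: Yes — I5: [F → .] vs [X → .]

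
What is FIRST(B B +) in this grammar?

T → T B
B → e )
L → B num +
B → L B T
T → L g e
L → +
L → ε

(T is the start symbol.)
FIRST sets of the non-terminals involved (from the grammar, by fixed-point iteration):
  FIRST(B) = { '+', 'e' }

To compute FIRST(B B +), process the symbols left to right:
Symbol B is a non-terminal. Add FIRST(B) \ {ε} = { '+', 'e' }
B is not nullable (ε ∉ FIRST(B)), so stop here.
FIRST(B B +) = { '+', 'e' }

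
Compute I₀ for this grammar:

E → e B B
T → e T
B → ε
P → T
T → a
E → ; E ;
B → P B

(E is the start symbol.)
First, augment the grammar with E' → E
I₀ = CLOSURE({ [E' → . E] }):
  [E' → . E] has the dot before E: add [E → . e B B], [E → . ; E ;]
No further items can be added.

I₀ = { [E → . ; E ;], [E → . e B B], [E' → . E] }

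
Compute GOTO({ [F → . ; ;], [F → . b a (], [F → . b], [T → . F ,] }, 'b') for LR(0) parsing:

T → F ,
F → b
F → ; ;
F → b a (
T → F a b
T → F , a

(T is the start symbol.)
{ [F → b . a (], [F → b .] }

GOTO(I, 'b') = CLOSURE({ [A → αX.β] : [A → α.Xβ] ∈ I, X = 'b' })

Items with dot before 'b', with the dot advanced:
  [F → . b] → [F → b .]
  [F → . b a (] → [F → b . a (]
Closure adds nothing (no advanced item has the dot before a non-terminal).

GOTO = { [F → b . a (], [F → b .] }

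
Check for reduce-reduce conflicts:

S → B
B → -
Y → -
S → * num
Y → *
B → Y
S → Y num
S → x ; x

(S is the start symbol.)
Augment with S' → S and build the canonical LR(0) collection (I0 = CLOSURE({[S' → . S]}), then GOTO on every symbol after a dot until no new states appear). It has 11 states:
  I0: { [B → . -], [B → . Y], [S → . * num], [S → . B], [S → . Y num], [S → . x ; x], [S' → . S], [Y → . *], [Y → . -] }  — shift
  I1: { [S → * . num], [Y → * .] }  — shift, reduce
  I2: { [B → - .], [Y → - .] }  — 2 reduces
  I3: { [S → B .] }  — reduce
  I4: { [S' → S .] }  — accept
  I5: { [B → Y .], [S → Y . num] }  — shift, reduce
  I6: { [S → x . ; x] }  — shift
  I7: { [S → x ; . x] }  — shift
  I8: { [S → x ; x .] }  — reduce
  I9: { [S → Y num .] }  — reduce
  I10: { [S → * num .] }  — reduce

I2 contains complete items [B → - .], [Y → - .] — reduce-reduce conflict.

Answer: Yes — I2: [B → - .] vs [Y → - .]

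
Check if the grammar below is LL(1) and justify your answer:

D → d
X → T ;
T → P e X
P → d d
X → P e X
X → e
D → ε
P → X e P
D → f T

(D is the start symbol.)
No. Predict set conflict for X: { 'd', 'e' }

A grammar is LL(1) if for each non-terminal N with multiple productions, the predict sets of those productions are pairwise disjoint, where PREDICT(N → α) = (FIRST(α) \ {ε}) ∪ (FOLLOW(N) if α ⇒* ε).

Relevant sets:
  FIRST(T) = { 'd', 'e' }
  FIRST(P) = { 'd', 'e' }
  FIRST(X) = { 'd', 'e' }
  FOLLOW(D) = { $ }

For D:
  PREDICT(D → d) = { 'd' }
  PREDICT(D → ε) = { $ }
  PREDICT(D → f T) = { 'f' }
For X:
  PREDICT(X → T ';') = { 'd', 'e' }
  PREDICT(X → P e X) = { 'd', 'e' }
  PREDICT(X → e) = { 'e' }
For P:
  PREDICT(P → d d) = { 'd' }
  PREDICT(P → X e P) = { 'd', 'e' }
T has a single production, so nothing to check there.

Conflict found: Predict set conflict for X: { 'd', 'e' }
The grammar is NOT LL(1).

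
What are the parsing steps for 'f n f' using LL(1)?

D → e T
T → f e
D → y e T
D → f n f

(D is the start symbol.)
Stack is shown with the top on the left.

Stack    Input    Action
------------------------
D $      f n f $  output D → f n f
f n f $  f n f $  match 'f'
n f $    n f $    match 'n'
f $      f $      match 'f'
$        $        accept

The string is accepted.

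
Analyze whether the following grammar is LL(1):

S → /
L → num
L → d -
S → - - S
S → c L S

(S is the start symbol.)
Yes, the grammar is LL(1).

A grammar is LL(1) if for each non-terminal N with multiple productions, the predict sets of those productions are pairwise disjoint, where PREDICT(N → α) = (FIRST(α) \ {ε}) ∪ (FOLLOW(N) if α ⇒* ε).

For S:
  PREDICT(S → '/') = { '/' }
  PREDICT(S → '-' '-' S) = { '-' }
  PREDICT(S → c L S) = { 'c' }
For L:
  PREDICT(L → num) = { 'num' }
  PREDICT(L → d '-') = { 'd' }

All predict sets are disjoint. The grammar IS LL(1).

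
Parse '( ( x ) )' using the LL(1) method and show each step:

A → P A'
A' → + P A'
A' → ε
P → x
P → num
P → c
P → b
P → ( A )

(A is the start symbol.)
LL(1) parsing maintains a stack (initially the start symbol over $) and the input. At each step: if the stack top is a terminal, match it against the current input token; if it is a non-terminal N, replace it with the RHS of M[N, lookahead] (the unique production whose predict set contains the lookahead).

Stack is shown with the top on the left.

Stack             Input        Action
-------------------------------------
A $               ( ( x ) ) $  output A → P A'
P A' $            ( ( x ) ) $  output P → ( A )
( A ) A' $        ( ( x ) ) $  match '('
A ) A' $          ( x ) ) $    output A → P A'
P A' ) A' $       ( x ) ) $    output P → ( A )
( A ) A' ) A' $   ( x ) ) $    match '('
A ) A' ) A' $     x ) ) $      output A → P A'
P A' ) A' ) A' $  x ) ) $      output P → x
x A' ) A' ) A' $  x ) ) $      match 'x'
A' ) A' ) A' $    ) ) $        output A' → ε
) A' ) A' $       ) ) $        match ')'
A' ) A' $         ) $          output A' → ε
) A' $            ) $          match ')'
A' $              $            output A' → ε
$                 $            accept

The string is accepted.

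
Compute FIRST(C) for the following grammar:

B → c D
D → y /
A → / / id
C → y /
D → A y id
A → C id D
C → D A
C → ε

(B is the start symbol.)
{ '/', 'id', 'y', ε }

FIRST sets of the other non-terminals involved (by the same procedure, iterated to a fixed point):
  FIRST(D) = { '/', 'id', 'y' }

From C → y /:
  - y is a terminal: add 'y' and stop
From C → D A:
  - D is a non-terminal: add FIRST(D) \ {ε} = { '/', 'id', 'y' }
    D is not nullable, so stop
From C → ε:
  - ε-production, so ε ∈ FIRST(C)

Collecting: FIRST(C) = { '/', 'id', 'y', ε }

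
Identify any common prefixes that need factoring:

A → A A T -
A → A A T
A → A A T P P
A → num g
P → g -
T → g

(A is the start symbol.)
Left-factoring is needed when two productions for the same non-terminal
share a common prefix on the right-hand side.

Productions for A:
  A → A A T -
  A → A A T
  A → A A T P P
  A → num g

Found common prefix 'A A T' in productions for A

Answer: Yes, A has productions with common prefix 'A A T'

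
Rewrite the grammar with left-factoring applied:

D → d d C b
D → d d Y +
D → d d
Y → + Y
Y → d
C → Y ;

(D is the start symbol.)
D → d d D'
D' → C b
D' → Y +
D' → ε
Y → + Y
Y → d
C → Y ;

Left-factoring transforms A → αβ₁ | αβ₂ into A → αA' and A' → β₁ | β₂
(α is the longest common prefix among the alternatives). Repeat until
no nonterminal has two alternatives with a common prefix.

Round 1: D has alternatives sharing prefix 'd d'. Introduce D': D → d d D'
  Add: D' → C b
  Add: D' → Y +
  Add: D' → ε

No remaining common prefixes — done.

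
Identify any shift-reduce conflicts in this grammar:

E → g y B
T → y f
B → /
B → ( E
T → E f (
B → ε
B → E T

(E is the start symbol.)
Augment with E' → E and build the canonical LR(0) collection (I0 = CLOSURE({[E' → . E]}), then GOTO on every symbol after a dot until no new states appear). It has 15 states:
  I0: { [E → . g y B], [E' → . E] }  — shift
  I1: { [E' → E .] }  — accept
  I2: { [E → g . y B] }  — shift
  I3: { [B → . ( E], [B → . /], [B → . E T], [B → .], [E → . g y B], [E → g y . B] }  — shift, reduce
  I4: { [B → ( . E], [E → . g y B] }  — shift
  I5: { [B → / .] }  — reduce
  I6: { [E → g y B .] }  — reduce
  I7: { [B → E . T], [E → . g y B], [T → . E f (], [T → . y f] }  — shift
  I8: { [T → E . f (] }  — shift
  I9: { [B → E T .] }  — reduce
  I10: { [T → y . f] }  — shift
  I11: { [T → y f .] }  — reduce
  I12: { [T → E f . (] }  — shift
  I13: { [T → E f ( .] }  — reduce
  I14: { [B → ( E .] }  — reduce

I3 contains reduce item [B → .] and shift items [B → . ( E], [B → . /], [E → . g y B] — shift-reduce conflict.

Answer: Yes — I3: [B → .] vs [B → . ( E]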